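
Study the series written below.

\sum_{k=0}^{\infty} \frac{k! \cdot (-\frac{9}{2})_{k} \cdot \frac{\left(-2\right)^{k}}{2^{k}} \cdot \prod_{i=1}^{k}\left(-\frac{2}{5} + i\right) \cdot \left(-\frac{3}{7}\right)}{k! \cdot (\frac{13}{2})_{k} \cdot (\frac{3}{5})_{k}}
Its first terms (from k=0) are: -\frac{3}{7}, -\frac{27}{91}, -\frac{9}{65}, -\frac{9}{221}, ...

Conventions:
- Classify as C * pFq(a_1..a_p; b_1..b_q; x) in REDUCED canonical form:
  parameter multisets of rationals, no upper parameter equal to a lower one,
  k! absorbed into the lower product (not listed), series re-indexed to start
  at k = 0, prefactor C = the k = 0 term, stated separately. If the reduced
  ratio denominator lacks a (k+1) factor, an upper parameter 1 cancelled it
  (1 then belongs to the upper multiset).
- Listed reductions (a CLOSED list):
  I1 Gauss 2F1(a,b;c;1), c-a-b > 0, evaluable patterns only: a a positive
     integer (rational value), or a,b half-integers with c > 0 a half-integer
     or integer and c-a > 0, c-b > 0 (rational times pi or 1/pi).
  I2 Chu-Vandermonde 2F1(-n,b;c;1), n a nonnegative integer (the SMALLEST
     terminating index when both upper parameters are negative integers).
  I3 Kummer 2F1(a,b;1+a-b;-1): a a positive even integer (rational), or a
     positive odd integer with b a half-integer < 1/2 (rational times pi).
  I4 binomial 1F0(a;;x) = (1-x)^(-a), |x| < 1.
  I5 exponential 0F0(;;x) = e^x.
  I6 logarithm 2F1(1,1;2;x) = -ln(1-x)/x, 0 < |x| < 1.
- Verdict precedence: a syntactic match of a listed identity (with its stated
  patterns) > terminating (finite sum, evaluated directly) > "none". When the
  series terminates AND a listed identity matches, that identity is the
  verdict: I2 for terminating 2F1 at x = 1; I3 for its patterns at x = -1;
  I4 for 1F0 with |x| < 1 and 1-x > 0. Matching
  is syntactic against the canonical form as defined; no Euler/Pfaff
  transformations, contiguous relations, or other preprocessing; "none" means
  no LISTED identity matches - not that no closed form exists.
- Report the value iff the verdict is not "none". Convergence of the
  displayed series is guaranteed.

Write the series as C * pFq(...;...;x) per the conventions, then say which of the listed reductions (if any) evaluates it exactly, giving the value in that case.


Canonical form: C = -\frac{3}{7} times 2F1 with upper {-\frac{9}{2}, 1}, lower {\frac{13}{2}}, x = -1. Verdict at x = -1: Kummer's theorem (I3) matches (x = -1; c = \frac{13}{2} equals 1+a-b for upper {-\frac{9}{2}, 1}: listed pattern). Hence: \left(-\frac{297}{1024}\right) \cdot \pi.

Key observation: t_0 = -\frac{3}{7} here, and the running product (C = -3/7) telescopes to a rising factorial.
Term ratio: r(k) = -1 * (k-\frac{9}{2}) (k+1) / [(k+\frac{13}{2}) (k+1)] ; factor over Q: parameters, x = -1, and C = -\frac{3}{7}.


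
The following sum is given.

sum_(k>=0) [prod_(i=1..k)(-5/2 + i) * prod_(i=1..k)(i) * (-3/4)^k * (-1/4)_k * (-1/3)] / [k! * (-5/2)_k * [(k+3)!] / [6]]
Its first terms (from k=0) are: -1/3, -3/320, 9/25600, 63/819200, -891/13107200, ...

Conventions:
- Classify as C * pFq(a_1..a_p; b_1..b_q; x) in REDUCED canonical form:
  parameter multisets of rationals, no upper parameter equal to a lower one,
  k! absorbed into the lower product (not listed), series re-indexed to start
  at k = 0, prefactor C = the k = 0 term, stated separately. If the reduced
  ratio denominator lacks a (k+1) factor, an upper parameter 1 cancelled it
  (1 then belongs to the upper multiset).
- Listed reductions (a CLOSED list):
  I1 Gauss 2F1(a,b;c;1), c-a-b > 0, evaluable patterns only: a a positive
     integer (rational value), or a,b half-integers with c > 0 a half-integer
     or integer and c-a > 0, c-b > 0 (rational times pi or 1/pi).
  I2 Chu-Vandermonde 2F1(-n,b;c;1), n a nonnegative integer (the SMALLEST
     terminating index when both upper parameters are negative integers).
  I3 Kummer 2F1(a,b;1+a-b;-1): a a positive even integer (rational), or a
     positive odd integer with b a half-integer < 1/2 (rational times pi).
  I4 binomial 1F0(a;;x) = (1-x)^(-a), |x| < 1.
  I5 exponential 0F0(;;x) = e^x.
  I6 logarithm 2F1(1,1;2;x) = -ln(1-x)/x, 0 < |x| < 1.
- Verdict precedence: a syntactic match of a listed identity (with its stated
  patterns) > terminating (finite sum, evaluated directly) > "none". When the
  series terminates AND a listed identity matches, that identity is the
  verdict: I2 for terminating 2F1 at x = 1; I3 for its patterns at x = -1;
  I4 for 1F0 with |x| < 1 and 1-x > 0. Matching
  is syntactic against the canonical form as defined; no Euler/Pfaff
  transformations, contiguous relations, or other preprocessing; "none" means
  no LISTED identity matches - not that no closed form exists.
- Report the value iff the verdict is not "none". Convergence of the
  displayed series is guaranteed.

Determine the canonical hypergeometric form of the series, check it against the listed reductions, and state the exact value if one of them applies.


First insight: x = (-3/4) and the running product (C = -1/3) telescopes to a rising factorial.
Ratio: r(k) = (-3/4) * (k-3/2) (k-1/4) (k+1) / [(k-5/2) (k+4) (k+1)] - rational; roots negated = parameters, x = (-3/4), C = -1/3.

Reduced: x = -3/4, 3F2, upper = {-3/2, -1/4, 1}, lower = {-5/2, 4}, C = -1/3. Verdict: none. Every listed pattern misses the 3F2 form at -3/4, upper {-3/2, -1/4, 1}.


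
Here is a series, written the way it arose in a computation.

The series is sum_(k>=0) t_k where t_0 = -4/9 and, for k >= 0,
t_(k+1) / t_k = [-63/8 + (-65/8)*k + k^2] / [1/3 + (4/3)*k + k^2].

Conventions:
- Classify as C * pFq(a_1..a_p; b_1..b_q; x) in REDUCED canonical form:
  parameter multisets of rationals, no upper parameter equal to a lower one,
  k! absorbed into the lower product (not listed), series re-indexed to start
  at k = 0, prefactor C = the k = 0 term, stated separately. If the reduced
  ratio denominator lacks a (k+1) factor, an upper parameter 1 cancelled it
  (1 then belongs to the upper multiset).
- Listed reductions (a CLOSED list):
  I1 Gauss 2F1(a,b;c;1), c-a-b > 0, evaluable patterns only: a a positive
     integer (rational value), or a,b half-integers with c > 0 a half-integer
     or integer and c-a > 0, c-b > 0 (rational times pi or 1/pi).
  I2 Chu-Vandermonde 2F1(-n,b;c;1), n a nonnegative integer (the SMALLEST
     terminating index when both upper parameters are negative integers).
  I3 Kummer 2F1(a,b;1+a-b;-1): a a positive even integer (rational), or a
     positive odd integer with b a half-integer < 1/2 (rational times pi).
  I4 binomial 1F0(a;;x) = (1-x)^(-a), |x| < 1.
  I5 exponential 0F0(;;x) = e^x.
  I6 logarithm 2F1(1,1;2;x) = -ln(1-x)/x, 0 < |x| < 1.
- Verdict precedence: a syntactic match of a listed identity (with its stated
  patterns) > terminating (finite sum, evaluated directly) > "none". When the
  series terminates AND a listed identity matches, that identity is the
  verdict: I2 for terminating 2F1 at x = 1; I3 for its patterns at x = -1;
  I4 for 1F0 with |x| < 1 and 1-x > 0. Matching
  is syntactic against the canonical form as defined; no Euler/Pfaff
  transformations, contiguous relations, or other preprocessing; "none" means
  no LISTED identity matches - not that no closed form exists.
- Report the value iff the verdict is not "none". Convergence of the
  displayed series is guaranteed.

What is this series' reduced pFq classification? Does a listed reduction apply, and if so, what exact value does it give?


At argument 1: a 2F1 with upper {-9, 7/8}, lower {1/3}, scaled by C = -4/9. Verdict at x = 1: Vandermonde's identity (I2) matches (terminating 2F1 at x = 1 with n = 9, b = 7/8, c = 1/3). Sum: 380890290701/7344394076160.

Key observation: t_0 = -4/9 here, and the expanded ratio factors over Q; prefactor -4/9, roots give parameters.
Consecutive-term ratio: r(k) = 1 * (k-9) (k+7/8) / [(k+1/3) (k+1)] - poly over poly, x = 1 from leading terms; C = -4/9 at k = 0.


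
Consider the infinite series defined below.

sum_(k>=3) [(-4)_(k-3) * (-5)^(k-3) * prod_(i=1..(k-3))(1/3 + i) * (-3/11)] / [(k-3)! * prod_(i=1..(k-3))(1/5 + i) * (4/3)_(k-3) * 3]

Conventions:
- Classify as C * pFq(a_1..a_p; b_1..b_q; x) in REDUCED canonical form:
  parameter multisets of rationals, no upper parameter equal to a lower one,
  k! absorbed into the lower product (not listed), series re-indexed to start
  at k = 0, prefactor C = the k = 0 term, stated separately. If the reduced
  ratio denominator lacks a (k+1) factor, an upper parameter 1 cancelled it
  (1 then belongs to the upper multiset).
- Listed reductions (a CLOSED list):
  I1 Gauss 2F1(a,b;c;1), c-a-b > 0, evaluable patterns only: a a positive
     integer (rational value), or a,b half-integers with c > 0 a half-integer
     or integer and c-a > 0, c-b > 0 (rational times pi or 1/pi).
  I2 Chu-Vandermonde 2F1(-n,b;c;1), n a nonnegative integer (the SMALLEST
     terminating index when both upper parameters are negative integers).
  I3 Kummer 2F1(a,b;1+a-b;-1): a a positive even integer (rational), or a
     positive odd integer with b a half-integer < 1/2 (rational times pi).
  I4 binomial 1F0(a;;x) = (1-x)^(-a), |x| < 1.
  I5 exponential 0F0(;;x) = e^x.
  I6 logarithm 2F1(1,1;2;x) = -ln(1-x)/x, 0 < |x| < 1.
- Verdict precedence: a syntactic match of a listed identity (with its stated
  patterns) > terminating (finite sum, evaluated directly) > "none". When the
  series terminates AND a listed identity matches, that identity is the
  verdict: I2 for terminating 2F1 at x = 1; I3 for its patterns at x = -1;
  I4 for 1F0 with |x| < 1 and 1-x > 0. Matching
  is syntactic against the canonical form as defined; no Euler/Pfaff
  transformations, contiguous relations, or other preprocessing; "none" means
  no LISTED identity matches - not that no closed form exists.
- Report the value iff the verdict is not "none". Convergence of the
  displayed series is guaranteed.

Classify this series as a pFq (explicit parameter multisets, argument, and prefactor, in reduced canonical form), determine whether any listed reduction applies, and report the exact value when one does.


This is -1/11 * 1F1(-4; 6/5; -5) in reduced canonical form. Verdict: terminating - no listed pattern fits, but -4 in the upper list cuts the series at k = 4; direct evaluation. Exact value: -304991/22176.

The tell: with t_0 = -1/11, the constant factors (C = -1/11, x = -5) combine into one prefactor.
Adjacent-term ratio: r(k) = (-5) * (k-4) / [(k+6/5) (k+1)] - rational in k. x = (-5); t_0 = -1/11; negate the roots.


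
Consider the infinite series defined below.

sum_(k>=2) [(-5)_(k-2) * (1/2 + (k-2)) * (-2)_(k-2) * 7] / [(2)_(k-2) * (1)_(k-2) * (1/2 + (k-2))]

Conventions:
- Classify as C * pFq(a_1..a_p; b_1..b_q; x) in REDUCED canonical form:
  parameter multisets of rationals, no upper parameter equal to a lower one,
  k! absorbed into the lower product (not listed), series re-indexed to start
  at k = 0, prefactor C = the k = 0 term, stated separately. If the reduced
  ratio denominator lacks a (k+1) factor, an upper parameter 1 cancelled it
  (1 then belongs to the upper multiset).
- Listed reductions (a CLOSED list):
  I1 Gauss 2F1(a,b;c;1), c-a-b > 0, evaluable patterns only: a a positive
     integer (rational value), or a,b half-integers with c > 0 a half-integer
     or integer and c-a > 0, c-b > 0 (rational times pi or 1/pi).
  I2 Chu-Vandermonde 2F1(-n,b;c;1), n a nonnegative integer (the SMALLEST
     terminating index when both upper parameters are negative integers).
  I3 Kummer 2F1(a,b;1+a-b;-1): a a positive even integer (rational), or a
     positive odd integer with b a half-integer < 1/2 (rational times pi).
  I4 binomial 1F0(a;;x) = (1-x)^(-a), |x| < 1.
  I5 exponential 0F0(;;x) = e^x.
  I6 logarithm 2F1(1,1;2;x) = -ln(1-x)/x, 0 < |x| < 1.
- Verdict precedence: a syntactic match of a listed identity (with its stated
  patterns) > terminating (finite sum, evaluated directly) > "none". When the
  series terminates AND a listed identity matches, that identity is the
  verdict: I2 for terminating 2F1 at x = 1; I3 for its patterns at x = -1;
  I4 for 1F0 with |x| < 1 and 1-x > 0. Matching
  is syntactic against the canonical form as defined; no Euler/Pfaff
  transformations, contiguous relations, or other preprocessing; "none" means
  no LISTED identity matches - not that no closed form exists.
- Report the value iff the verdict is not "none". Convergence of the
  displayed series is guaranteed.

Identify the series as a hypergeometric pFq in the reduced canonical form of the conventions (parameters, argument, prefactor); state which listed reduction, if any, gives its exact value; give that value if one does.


At argument 1: a 2F1 with upper {-5, -2}, lower {2}, scaled by C = 7. Verdict (x = 1): Chu-Vandermonde (I2) applies (terminating 2F1 at x = 1 with n = 2, b = -5, c = 2). Exact value: 196/3.

First insight: from the first term 7: striking the common factor k + 1/2 reduces the term (C = 7).
Adjacent-term ratio: r(k) = 1 * (k-5) (k-2) / [(k+2) (k+1)] - poly over poly, x = 1 from leading terms; C = 7 at k = 0.


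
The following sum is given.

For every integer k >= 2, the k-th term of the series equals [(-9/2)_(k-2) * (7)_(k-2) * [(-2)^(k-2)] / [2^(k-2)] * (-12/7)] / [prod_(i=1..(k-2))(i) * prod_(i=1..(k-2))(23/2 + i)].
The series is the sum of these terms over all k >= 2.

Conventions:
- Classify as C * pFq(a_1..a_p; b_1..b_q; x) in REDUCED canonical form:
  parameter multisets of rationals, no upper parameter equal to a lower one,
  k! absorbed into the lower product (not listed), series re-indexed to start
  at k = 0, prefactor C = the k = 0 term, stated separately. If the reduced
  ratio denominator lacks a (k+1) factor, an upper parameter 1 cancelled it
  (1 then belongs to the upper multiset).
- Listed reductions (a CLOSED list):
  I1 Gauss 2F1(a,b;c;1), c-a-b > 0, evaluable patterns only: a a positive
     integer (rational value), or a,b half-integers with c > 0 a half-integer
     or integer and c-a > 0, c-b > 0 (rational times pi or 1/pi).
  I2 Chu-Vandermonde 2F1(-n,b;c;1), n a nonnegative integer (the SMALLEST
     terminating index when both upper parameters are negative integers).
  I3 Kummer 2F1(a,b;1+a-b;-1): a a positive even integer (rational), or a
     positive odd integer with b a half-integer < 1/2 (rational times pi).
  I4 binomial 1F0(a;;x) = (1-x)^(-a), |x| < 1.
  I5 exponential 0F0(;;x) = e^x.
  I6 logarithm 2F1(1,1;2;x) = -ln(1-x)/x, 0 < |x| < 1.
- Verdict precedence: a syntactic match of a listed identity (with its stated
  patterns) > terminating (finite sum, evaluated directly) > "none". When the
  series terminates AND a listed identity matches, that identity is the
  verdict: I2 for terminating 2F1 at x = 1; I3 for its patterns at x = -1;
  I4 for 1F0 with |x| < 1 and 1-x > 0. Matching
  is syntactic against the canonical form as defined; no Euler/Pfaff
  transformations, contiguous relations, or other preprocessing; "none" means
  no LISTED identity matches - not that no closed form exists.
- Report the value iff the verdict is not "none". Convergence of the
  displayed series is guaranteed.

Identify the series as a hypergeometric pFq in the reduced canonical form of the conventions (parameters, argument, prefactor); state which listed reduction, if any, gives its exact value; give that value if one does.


Reduced: x = -1, 2F1, upper = {-9/2, 7}, lower = {25/2}, C = -12/7. Verdict: Kummer's theorem (I3) applies (x = -1; c = 25/2 equals 1+a-b for upper {-9/2, 7}: listed pattern). Its exact value is (-143416845/33554432) * pi.

First insight: with t_0 = -12/7, the two k-th powers (C = -12/7, x = -1) combine into one argument.
Term ratio: r(k) = (-1) * (k-9/2) (k+7) / [(k+25/2) (k+1)] - rational in k, leading ratio (-1); with t_0 = -12/7, classification follows.


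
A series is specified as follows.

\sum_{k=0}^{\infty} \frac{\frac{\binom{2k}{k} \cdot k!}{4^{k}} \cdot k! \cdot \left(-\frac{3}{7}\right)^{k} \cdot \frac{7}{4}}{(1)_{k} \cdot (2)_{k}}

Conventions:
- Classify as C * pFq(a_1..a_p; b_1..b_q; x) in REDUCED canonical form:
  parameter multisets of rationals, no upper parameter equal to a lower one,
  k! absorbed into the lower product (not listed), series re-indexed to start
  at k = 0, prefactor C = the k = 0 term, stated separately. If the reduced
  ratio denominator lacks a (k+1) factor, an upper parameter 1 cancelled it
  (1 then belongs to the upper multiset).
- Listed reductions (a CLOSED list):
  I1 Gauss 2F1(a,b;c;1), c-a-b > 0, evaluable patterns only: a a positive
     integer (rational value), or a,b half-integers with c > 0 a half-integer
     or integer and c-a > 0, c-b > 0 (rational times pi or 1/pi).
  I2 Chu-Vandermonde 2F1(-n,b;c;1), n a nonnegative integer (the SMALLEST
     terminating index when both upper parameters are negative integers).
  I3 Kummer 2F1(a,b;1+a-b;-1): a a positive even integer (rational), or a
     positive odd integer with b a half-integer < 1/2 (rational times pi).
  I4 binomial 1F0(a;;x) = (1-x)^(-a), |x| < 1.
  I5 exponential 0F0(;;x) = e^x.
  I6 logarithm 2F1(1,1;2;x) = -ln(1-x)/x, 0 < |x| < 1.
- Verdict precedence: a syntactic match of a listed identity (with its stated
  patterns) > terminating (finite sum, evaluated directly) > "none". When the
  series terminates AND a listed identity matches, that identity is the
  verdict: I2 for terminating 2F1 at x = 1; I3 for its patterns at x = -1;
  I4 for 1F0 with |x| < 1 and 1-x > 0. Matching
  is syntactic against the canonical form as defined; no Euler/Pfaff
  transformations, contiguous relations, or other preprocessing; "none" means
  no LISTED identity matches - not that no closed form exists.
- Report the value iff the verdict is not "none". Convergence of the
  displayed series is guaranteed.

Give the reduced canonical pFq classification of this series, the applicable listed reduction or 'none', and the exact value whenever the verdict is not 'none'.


Structural cue: x = -\frac{3}{7} and the factorial ratio (C = 7/4, x = -3/7) (k+a-1)!/(a-1)! is a rising factorial (a)_k.
Step ratio: r(k) = -\frac{3}{7} * (k+\frac{1}{2}) (k+1) / [(k+2) (k+1)] - rational in k. x = -\frac{3}{7}; t_0 = \frac{7}{4}; negate the roots.

Reduced: x = -\frac{3}{7}, 2F1, upper = {\frac{1}{2}, 1}, lower = {2}, C = \frac{7}{4}. Verdict: none. A 2F1 with upper {\frac{1}{2}, 1} fits none of I1-I6 at x = -\frac{3}{7}; the sum runs forever.


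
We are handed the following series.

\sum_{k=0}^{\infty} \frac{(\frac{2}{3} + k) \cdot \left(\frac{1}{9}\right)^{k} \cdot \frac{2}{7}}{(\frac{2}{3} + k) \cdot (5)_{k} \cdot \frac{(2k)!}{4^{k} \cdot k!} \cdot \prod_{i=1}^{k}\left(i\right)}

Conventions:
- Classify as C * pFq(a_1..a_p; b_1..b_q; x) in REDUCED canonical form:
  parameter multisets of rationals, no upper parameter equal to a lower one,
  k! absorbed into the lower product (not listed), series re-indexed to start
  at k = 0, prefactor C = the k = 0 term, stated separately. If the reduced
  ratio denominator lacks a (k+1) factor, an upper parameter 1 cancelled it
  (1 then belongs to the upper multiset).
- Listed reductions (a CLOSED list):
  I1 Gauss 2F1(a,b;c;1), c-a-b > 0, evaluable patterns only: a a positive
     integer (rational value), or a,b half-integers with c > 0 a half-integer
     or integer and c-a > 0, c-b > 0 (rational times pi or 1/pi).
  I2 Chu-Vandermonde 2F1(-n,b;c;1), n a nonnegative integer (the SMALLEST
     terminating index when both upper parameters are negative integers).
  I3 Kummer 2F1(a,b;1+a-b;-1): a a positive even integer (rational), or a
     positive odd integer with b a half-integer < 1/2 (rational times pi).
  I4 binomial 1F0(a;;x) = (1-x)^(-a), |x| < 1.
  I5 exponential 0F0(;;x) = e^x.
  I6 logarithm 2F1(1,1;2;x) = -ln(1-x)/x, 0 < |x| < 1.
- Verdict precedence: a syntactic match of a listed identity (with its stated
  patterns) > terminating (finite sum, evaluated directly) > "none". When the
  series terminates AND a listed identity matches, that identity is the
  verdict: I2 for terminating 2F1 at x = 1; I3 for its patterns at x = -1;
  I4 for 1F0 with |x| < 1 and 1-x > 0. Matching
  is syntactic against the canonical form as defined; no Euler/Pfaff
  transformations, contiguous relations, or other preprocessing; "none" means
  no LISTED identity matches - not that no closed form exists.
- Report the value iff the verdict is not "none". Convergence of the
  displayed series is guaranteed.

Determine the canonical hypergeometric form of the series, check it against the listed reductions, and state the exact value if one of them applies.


x = \frac{1}{9} here; the reduced form reads 0F2, upper {-}, lower {\frac{1}{2}, 5}, C = \frac{2}{7}. Verdict: none - this 0F2 at x = \frac{1}{9} matches no listed pattern, and upper {-} holds no stopper.

Structural cue: with t_0 = \frac{2}{7}, the lower (2k)!/(4^k k!) block (C = 2/7) is (1/2)_k.
Term ratio: r(k) = \frac{1}{9} * 1 / [(k+\frac{1}{2}) (k+5) (k+1)] - poly over poly, x = \frac{1}{9} from leading terms; C = \frac{2}{7} at k = 0.


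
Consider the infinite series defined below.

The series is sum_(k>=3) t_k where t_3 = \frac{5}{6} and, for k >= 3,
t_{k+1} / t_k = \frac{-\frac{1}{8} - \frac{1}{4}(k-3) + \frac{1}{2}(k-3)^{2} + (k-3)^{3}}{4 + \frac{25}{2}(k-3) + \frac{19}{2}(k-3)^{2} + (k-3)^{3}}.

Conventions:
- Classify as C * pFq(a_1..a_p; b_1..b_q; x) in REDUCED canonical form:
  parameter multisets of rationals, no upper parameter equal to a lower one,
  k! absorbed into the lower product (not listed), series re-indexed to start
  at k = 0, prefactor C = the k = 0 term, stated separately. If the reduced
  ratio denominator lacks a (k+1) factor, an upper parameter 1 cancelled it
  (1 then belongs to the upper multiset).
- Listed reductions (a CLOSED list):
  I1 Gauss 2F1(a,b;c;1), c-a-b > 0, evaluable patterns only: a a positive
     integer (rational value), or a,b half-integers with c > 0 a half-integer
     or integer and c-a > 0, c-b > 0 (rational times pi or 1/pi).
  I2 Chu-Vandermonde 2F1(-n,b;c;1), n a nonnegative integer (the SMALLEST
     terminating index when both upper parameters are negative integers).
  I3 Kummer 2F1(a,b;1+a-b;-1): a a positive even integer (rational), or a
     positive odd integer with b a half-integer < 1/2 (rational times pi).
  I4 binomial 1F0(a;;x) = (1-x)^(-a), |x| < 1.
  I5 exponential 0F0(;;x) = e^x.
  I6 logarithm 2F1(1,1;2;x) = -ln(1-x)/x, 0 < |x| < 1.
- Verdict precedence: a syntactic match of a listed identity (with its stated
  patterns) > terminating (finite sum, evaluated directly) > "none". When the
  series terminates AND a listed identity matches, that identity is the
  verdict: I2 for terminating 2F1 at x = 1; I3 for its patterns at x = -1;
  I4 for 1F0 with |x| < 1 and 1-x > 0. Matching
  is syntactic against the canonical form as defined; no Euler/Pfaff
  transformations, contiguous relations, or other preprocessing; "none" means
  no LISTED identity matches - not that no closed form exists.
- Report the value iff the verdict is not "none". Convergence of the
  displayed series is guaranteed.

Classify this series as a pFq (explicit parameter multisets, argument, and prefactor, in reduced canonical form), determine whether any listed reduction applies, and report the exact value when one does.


Structural cue: x = 1 and factor the ratio over Q (C = 5/6, x = 1): negated roots = parameters.
Step ratio: r(k) = 1 * (k-\frac{1}{2}) (k+\frac{1}{2}) / [(k+8) (k+1)] - poly over poly, x = 1 from leading terms; C = \frac{5}{6} at k = 0.

Reduced: x = 1, 2F1, upper = {-\frac{1}{2}, \frac{1}{2}}, lower = {8}, C = \frac{5}{6}. Verdict at x = 1: Gauss (I1, half-integer pattern) matches (x = 1; upper {-\frac{1}{2}, \frac{1}{2}} half-integers, c = 8 in the evaluable pattern). Hence: \frac{4194304}{1656369} / \pi.


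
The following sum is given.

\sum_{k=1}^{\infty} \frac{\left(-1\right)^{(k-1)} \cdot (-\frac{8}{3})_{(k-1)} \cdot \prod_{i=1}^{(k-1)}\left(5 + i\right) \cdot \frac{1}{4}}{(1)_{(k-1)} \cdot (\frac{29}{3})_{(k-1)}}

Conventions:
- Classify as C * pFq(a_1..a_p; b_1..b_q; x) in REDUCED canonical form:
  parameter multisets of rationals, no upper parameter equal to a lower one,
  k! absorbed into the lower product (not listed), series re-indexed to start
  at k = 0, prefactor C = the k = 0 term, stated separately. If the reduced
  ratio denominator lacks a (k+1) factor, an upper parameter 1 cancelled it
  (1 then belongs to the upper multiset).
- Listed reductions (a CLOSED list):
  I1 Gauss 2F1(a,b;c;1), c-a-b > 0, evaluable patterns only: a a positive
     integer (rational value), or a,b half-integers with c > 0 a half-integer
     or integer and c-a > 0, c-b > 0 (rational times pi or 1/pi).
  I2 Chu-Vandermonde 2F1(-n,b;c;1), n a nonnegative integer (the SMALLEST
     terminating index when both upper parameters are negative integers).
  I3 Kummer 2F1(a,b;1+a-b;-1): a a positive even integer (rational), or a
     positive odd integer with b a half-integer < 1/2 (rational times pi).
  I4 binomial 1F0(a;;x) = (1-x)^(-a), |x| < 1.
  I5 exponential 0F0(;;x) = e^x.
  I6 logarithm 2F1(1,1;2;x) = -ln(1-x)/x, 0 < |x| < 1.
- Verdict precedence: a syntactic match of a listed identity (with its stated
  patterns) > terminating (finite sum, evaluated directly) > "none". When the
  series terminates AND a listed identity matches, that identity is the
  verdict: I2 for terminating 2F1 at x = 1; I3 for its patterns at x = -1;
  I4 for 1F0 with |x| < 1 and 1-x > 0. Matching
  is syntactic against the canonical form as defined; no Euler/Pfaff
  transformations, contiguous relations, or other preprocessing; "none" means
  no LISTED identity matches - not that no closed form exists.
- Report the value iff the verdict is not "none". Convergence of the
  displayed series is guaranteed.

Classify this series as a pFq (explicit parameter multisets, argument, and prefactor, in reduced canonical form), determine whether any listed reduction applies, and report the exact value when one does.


Structural cue: t_0 being \frac{1}{4}, the running product (prefactor 1/4) telescopes to a rising factorial.
Ratio: r(k) = -1 * (k-\frac{8}{3}) (k+6) / [(k+\frac{29}{3}) (k+1)] - rational in k, leading ratio -1; with t_0 = \frac{1}{4}, classification follows.

Classification (C = \frac{1}{4}): 2F1 with upper {-\frac{8}{3}, 6}, lower {\frac{29}{3}}, argument x = -1. Verdict: Kummer's theorem (I3) matches (x = -1; c = \frac{29}{3} equals 1+a-b for upper {-\frac{8}{3}, 6}: listed pattern). Sum: \frac{299}{324}.


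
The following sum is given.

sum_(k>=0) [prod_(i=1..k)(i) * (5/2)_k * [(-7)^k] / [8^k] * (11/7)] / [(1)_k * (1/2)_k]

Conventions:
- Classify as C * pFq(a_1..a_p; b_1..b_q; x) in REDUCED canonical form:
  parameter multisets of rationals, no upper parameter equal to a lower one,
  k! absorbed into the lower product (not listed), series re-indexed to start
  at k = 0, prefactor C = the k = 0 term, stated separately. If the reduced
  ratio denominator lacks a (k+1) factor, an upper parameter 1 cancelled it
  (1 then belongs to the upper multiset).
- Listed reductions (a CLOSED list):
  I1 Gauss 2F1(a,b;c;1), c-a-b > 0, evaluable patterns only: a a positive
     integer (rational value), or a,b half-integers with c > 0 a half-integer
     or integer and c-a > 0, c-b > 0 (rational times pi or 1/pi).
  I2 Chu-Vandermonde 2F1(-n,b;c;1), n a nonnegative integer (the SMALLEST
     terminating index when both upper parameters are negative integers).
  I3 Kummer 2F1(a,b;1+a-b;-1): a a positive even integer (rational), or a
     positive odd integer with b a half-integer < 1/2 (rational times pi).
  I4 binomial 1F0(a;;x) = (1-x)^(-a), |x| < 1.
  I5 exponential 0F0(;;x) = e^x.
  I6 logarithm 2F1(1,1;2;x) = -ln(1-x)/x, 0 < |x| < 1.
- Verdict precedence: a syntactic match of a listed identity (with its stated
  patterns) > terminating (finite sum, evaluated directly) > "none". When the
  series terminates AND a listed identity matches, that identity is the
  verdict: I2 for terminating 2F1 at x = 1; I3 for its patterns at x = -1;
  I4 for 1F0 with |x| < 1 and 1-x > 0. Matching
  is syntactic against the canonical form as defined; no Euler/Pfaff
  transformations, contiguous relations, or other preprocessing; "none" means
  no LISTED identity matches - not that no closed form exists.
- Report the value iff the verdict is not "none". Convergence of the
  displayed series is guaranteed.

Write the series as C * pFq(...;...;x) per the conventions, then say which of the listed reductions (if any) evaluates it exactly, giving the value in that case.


This is 11/7 * 2F1(1, 5/2; 1/2; -7/8) in reduced canonical form. Verdict: no listed reduction: x = -7/8 and upper {1, 5/2} fail every I1-I6 pattern.

Key observation: from the first term 11/7: the two geometric factors (prefactor 11/7) combine into one argument.
Consecutive-term ratio: r(k) = (-7/8) * (k+1) (k+5/2) / [(k+1/2) (k+1)] - rational in k. x = (-7/8); t_0 = 11/7; negate the roots.


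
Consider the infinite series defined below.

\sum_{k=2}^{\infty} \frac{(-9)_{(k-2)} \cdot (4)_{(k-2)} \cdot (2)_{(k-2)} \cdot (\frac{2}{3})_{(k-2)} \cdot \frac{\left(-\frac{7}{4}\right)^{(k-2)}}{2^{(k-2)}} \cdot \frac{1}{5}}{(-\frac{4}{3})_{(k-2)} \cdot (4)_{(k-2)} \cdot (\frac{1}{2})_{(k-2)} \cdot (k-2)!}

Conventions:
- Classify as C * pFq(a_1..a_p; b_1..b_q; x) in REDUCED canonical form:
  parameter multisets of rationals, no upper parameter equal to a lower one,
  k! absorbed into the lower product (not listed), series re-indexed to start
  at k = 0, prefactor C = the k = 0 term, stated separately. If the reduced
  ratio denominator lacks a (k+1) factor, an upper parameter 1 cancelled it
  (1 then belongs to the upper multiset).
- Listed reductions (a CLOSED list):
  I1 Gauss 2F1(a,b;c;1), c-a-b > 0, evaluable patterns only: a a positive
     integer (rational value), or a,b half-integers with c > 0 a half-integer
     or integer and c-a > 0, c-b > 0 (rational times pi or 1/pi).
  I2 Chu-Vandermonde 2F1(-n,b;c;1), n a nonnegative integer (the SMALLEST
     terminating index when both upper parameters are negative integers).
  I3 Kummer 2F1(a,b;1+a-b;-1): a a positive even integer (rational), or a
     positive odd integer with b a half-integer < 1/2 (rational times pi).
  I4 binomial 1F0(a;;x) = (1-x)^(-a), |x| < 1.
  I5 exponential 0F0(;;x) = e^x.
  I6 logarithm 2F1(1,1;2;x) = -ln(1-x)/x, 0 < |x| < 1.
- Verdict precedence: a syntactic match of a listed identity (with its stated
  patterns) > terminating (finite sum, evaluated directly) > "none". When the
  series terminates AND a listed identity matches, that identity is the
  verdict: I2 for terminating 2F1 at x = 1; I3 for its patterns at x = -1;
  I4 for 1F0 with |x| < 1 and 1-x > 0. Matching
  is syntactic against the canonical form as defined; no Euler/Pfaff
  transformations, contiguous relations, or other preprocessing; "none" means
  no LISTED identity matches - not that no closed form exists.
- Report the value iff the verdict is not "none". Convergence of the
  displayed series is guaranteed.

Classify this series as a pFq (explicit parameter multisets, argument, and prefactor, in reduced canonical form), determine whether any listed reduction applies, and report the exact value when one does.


This is \frac{1}{5} * 3F2(-9, \frac{2}{3}, 2; -\frac{4}{3}, \frac{1}{2}; -\frac{7}{8}) in reduced canonical form. Verdict: terminating. (-9)_k vanishes past k = 9, leaving a 10-term sum, computed directly. Its exact value is \frac{231342147781}{4978688}.

Key observation: with t_0 = \frac{1}{5}, the parameter 4 appears in both the upper and lower lists and cancels.
Consecutive-term ratio: r(k) = -\frac{7}{8} * (k-9) (k+\frac{2}{3}) (k+2) / [(k-\frac{4}{3}) (k+\frac{1}{2}) (k+1)] - rational in k, leading ratio -\frac{7}{8}; with t_0 = \frac{1}{5}, classification follows.


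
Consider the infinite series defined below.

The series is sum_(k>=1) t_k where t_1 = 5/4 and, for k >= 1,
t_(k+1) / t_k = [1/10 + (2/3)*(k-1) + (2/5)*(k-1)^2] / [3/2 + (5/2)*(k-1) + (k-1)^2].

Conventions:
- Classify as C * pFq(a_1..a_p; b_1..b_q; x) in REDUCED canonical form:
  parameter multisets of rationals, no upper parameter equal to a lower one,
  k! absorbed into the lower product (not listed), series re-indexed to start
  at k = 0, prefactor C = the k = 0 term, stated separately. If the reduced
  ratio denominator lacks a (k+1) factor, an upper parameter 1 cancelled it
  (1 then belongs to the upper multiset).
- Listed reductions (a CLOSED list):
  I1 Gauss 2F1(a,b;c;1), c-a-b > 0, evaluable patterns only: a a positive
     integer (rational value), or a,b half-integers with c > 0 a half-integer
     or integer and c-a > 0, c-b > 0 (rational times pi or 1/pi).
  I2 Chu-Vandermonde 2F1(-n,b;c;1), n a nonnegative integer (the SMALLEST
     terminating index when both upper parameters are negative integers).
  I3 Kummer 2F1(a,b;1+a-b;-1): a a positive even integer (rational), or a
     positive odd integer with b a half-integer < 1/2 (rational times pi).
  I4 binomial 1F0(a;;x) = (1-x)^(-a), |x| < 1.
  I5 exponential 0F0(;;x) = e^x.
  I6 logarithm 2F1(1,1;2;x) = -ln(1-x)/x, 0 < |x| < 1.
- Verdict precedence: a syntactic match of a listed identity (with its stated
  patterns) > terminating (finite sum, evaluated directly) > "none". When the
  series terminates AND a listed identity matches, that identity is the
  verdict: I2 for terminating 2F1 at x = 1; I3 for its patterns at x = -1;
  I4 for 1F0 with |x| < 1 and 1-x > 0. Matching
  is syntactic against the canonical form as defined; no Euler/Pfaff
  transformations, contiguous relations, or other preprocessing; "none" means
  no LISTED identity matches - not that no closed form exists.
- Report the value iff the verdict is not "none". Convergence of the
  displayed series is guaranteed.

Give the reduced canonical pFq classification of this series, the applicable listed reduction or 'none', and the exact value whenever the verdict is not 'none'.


The series (x = 2/5) is 1F0: upper {1/6}, lower {-}, prefactor 5/4. Verdict: the I4 binomial reduction fires (the 1F0 binomial series: exponent -1/6, x = 2/5). Hence: (5/4) * (3/5)^(-1/6).

Key observation: x = (2/5) and cancel k + 3/2 from the displayed ratio first; then C = 5/4.
Term ratio: r(k) = (2/5) * (k+1/6) / [(k+1)] - rational in k. x = (2/5); t_0 = 5/4; negate the roots.


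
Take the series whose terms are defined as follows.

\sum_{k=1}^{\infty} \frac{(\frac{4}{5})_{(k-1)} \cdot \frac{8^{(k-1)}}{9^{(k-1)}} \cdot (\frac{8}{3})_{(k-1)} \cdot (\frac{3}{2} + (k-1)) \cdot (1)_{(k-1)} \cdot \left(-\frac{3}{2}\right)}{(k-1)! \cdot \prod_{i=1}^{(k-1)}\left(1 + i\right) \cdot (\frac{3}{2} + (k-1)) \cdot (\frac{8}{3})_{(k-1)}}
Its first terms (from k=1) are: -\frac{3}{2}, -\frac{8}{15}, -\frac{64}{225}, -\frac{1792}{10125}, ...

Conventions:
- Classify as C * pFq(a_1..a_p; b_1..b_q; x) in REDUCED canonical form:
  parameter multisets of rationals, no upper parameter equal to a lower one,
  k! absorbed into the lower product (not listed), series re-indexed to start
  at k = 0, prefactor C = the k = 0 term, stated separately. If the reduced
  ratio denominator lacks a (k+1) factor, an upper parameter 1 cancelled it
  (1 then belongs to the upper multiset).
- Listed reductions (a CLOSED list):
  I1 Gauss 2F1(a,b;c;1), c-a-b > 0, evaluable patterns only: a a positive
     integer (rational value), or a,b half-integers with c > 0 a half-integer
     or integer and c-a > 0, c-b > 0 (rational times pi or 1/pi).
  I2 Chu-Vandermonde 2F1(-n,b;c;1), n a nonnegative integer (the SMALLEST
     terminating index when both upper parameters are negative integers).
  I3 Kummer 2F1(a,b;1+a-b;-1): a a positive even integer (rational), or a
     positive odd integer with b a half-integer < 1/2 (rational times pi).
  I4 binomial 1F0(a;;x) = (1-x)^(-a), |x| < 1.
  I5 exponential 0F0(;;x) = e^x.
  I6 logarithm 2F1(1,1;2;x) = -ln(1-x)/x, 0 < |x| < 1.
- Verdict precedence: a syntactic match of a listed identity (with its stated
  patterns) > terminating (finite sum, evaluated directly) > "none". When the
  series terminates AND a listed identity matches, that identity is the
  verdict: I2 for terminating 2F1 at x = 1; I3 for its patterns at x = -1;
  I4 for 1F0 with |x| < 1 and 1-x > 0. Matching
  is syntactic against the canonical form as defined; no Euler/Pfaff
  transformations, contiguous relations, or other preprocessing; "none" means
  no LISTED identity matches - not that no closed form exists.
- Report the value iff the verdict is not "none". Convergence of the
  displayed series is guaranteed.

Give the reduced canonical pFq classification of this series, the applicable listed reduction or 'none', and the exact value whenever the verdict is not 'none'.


Classification (C = -\frac{3}{2}): 2F1 with upper {\frac{4}{5}, 1}, lower {2}, argument x = \frac{8}{9}. Verdict: none here - no I1-I6 shape fits x = \frac{8}{9} with lower {2}.

Structural cue: t_0 being -\frac{3}{2}, the lower running product (C = -3/2, x = 8/9) is a rising factorial.
Adjacent-term ratio: r(k) = \frac{8}{9} * (k+\frac{4}{5}) (k+1) / [(k+2) (k+1)] - rational in k. x = \frac{8}{9}; t_0 = -\frac{3}{2}; negate the roots.


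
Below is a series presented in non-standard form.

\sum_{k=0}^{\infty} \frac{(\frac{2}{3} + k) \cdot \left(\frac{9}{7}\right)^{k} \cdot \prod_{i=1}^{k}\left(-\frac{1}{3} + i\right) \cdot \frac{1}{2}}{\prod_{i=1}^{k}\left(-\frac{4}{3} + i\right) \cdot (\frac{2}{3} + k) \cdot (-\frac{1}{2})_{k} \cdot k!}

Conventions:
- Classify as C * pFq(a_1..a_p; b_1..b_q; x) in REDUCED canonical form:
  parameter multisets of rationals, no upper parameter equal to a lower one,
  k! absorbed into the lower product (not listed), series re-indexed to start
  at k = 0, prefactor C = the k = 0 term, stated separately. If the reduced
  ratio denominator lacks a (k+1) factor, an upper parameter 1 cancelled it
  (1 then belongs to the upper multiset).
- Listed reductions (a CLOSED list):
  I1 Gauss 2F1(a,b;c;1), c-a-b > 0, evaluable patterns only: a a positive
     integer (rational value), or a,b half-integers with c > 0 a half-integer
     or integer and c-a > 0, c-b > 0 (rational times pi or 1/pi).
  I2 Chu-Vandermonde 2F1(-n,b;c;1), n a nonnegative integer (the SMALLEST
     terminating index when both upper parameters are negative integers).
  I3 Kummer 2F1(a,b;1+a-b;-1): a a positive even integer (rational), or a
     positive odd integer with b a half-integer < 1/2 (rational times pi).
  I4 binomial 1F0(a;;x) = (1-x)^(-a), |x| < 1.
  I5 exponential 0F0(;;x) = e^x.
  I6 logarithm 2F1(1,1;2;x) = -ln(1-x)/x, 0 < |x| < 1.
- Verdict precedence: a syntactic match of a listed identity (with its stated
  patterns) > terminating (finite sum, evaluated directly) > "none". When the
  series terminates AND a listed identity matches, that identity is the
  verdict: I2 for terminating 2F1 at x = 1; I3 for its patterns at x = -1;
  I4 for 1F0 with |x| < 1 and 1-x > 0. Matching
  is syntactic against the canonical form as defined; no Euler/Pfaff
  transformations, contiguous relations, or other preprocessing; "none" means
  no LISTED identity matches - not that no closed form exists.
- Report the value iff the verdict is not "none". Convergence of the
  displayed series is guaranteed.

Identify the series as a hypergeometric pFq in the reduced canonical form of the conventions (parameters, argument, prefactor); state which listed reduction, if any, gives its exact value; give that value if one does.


At argument \frac{9}{7}: a 1F2 with upper {\frac{2}{3}}, lower {-\frac{1}{2}, -\frac{1}{3}}, scaled by C = \frac{1}{2}. Verdict: none here - no I1-I6 shape fits x = \frac{9}{7} with lower {-\frac{1}{2}, -\frac{1}{3}}.

The tell: x = \frac{9}{7} and the lower running product (C = 1/2, x = 9/7) is a rising factorial.
Consecutive-term ratio: r(k) = \frac{9}{7} * (k+\frac{2}{3}) / [(k-\frac{1}{2}) (k-\frac{1}{3}) (k+1)] - rational in k. x = \frac{9}{7}; t_0 = \frac{1}{2}; negate the roots.


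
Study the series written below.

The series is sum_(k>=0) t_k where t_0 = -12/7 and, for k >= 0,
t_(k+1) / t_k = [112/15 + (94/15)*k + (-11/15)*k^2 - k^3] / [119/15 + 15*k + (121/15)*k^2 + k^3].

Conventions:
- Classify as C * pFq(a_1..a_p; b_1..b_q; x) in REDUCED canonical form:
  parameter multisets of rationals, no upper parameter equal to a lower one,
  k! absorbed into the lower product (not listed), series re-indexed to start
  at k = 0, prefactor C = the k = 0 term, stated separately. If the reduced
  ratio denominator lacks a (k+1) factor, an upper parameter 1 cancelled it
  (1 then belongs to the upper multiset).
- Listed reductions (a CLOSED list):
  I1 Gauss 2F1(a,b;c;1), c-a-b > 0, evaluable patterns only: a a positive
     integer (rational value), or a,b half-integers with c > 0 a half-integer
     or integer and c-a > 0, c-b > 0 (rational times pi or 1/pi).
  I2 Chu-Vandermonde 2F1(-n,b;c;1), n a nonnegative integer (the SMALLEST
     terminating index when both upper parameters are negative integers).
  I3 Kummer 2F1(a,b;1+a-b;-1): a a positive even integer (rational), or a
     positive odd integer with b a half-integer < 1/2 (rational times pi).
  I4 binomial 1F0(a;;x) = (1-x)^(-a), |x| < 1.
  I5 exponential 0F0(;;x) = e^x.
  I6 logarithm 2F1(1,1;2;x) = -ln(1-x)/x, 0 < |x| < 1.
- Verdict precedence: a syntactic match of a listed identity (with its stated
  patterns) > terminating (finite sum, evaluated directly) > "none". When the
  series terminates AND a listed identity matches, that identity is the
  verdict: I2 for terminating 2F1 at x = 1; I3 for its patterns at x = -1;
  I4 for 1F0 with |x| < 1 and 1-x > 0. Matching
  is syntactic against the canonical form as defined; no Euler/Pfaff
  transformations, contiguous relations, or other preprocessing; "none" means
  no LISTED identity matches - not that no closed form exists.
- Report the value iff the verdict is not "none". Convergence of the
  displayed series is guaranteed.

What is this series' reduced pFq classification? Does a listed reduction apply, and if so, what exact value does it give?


With C = -12/7: the canonical form is 2F1(-8/3, 2; 17/3; -1). Verdict: the Kummer evaluation I3 applies (x = -1; c = 17/3 equals 1+a-b for upper {-8/3, 2}: listed pattern). Exact value: -4.

Key step: x = (-1) and roots of the ratio polynomials (C = -12/7) are the negated parameters.
Adjacent-term ratio: r(k) = (-1) * (k-8/3) (k+2) / [(k+17/3) (k+1)] - rational; roots negated = parameters, x = (-1), C = -12/7.
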